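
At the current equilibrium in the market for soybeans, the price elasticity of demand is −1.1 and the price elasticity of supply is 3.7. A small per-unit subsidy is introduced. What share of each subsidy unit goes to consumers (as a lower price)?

For a small subsidy around the equilibrium, the benefit split depends on the relative slopes, which at a point are proportional to the elasticities.
Buyer share = εs/(εs + |εd|) = 3.7/(3.7 + 1.1) = 37/48; seller share = |εd|/(εs + |εd|) = 11/48.

Consumer share = 37/48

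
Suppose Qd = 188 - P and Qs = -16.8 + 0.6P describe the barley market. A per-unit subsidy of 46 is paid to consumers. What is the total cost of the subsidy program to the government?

Government cost = 3553.5

Pre-subsidy: 188 - P = -16.8 + 0.6P gives P* = 128, Q* = 60.
With the rebate, buyers effectively pay Pb = Ps − 46, where Ps is the price sellers receive.
Demand in terms of Ps becomes Qd = 188 − 1(Ps − 46) = 234 - Ps. Setting this equal to supply: 234 - Ps = -16.8 + 0.6Ps, so Ps = 156.75.
Buyers pay Pb = 156.75 − 46 = 110.75; Q' = -16.8 + 0.6·156.75 = 77.25.
Government outlay = subsidy × quantity = 46 × 77.25 = 3553.5.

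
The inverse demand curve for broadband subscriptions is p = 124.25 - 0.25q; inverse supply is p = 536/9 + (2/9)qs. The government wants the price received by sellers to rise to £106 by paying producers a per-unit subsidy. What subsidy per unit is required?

At a seller price of 106, quantity supplied is -268 + 4.5·106 = 209.
Buyers absorb 209 only when they pay pb = 124.25 − 0.25·209 = 72.
s = ps − pb = 106 − 72 = 34.

Required subsidy s = £34 per unit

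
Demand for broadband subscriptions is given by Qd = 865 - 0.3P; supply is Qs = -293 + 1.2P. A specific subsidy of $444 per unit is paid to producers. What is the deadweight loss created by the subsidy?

Pre-subsidy: 865 - 0.3P = -293 + 1.2P gives P* = 772, Q* = 633.4.
With the subsidy, sellers receive Ps = Pb + 444 for each unit, where Pb is the price buyers pay.
Supply in terms of Pb becomes Qs = -293 + 1.2(Pb + 444) = 239.8 + 1.2Pb. Setting this equal to demand: 865 - 0.3Pb = 239.8 + 1.2Pb, so Pb = 416.8.
Sellers receive Ps = 416.8 + 444 = 860.8; Q' = 865 − 0.3·416.8 = 739.96.
The subsidy expands output by 739.96 − 633.4 = 106.56 past the efficient level; on those units the gap between marginal cost and willingness to pay runs from 0 up to 444.
DWL = ½ × 444 × 106.56 = 23656.32.

Deadweight loss = $23656.32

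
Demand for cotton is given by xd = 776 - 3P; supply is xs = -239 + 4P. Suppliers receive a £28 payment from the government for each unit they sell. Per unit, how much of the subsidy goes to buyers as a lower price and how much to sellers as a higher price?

Pre-subsidy: 776 - 3P = -239 + 4P gives P* = 145, x* = 341.
With the subsidy, sellers receive Ps = Pb + 28 for each unit, where Pb is the price buyers pay.
Supply in terms of Pb becomes xs = -239 + 4(Pb + 28) = -127 + 4Pb. Setting this equal to demand: 776 - 3Pb = -127 + 4Pb, so Pb = 129.
Sellers receive Ps = 129 + 28 = 157; x' = 776 − 3·129 = 389.
Buyers' price falls by P* − Pb = 145 − 129 = 16; sellers' price rises by Ps − P* = 157 − 145 = 12.

Buyers gain £16 per unit; sellers gain £12 per unit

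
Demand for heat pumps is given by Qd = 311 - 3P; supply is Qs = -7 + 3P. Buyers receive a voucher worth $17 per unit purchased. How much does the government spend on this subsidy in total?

Government cost = $3017.5

Pre-subsidy: 311 - 3P = -7 + 3P gives P* = 53, Q* = 152.
With the rebate, buyers effectively pay Pb = Ps − 17, where Ps is the price sellers receive.
Demand in terms of Ps becomes Qd = 311 − 3(Ps − 17) = 362 - 3Ps. Setting this equal to supply: 362 - 3Ps = -7 + 3Ps, so Ps = 61.5.
Buyers pay Pb = 61.5 − 17 = 44.5; Q' = -7 + 3·61.5 = 177.5.
Government outlay = subsidy × quantity = 17 × 177.5 = 3017.5.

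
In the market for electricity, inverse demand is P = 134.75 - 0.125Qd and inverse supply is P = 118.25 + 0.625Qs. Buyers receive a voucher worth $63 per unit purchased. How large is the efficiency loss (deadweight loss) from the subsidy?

Deadweight loss = $2646

Pre-subsidy: 134.75 - 0.125Q = 118.25 + 0.625Q gives Q* = 22 and P* = 132.
With the rebate, buyers effectively pay Pb = Ps − 63, where Ps is the price sellers receive.
On the curves, Pb = 134.75 - 0.125Q and Ps = 118.25 + 0.625Q; the wedge Ps − Pb = 63 gives 118.25 + 0.625Q − (134.75 - 0.125Q) = 63, so Q' = 106.
Then Pb = 134.75 − 0.125·106 = 121.5 and Ps = 118.25 + 0.625·106 = 184.5.
The subsidy expands output by 106 − 22 = 84 past the efficient level; on those units the gap between marginal cost and willingness to pay runs from 0 up to 63.
DWL = ½ × 63 × 84 = 2646.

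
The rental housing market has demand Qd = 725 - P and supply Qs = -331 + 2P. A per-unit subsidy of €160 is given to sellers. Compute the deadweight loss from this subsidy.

Deadweight loss = 25600/3

Pre-subsidy: 725 - P = -331 + 2P gives P* = 352, Q* = 373.
With the subsidy, sellers receive Ps = Pb + 160 for each unit, where Pb is the price buyers pay.
Supply in terms of Pb becomes Qs = -331 + 2(Pb + 160) = -11 + 2Pb. Setting this equal to demand: 725 - Pb = -11 + 2Pb, so Pb = 736/3.
Sellers receive Ps = 736/3 + 160 = 1216/3; Q' = 725 − 1·(736/3) = 1439/3.
The subsidy expands output by 1439/3 − 373 = 320/3 past the efficient level; on those units the gap between marginal cost and willingness to pay runs from 0 up to 160.
DWL = ½ × 160 × 320/3 = 25600/3.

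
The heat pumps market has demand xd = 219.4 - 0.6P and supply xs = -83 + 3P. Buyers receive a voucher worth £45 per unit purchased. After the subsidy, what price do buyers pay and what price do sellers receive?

Pre-subsidy: 219.4 - 0.6P = -83 + 3P gives P* = 84, x* = 169.
With the rebate, buyers effectively pay Pb = Ps − 45, where Ps is the price sellers receive.
Demand in terms of Ps becomes xd = 219.4 − 0.6(Ps − 45) = 246.4 - 0.6Ps. Setting this equal to supply: 246.4 - 0.6Ps = -83 + 3Ps, so Ps = 91.5.
Buyers pay Pb = 91.5 − 45 = 46.5; x' = -83 + 3·91.5 = 191.5.

Buyers pay £46.5; sellers receive £91.5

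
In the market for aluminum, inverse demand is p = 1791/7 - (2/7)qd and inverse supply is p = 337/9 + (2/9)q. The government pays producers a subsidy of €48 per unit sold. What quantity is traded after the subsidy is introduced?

q' = 524.5

Pre-subsidy: 1791/7 - (2/7)q = 337/9 + (2/9)q gives q* = 430 and p* = 133.
With the subsidy, sellers receive ps = pb + 48 for each unit, where pb is the price buyers pay.
On the curves, pb = 1791/7 - (2/7)q and ps = 337/9 + (2/9)q; the wedge ps − pb = 48 gives 337/9 + (2/9)q − (1791/7 - (2/7)q) = 48, so q' = 524.5.
Then pb = 1791/7 − (2/7)·524.5 = 106 and ps = 337/9 + (2/9)·524.5 = 154.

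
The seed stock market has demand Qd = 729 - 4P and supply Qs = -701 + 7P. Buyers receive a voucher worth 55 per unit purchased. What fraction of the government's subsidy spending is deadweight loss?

Pre-subsidy: 729 - 4P = -701 + 7P gives P* = 130, Q* = 209.
With the rebate, buyers effectively pay Pb = Ps − 55, where Ps is the price sellers receive.
Demand in terms of Ps becomes Qd = 729 − 4(Ps − 55) = 949 - 4Ps. Setting this equal to supply: 949 - 4Ps = -701 + 7Ps, so Ps = 150.
Buyers pay Pb = 150 − 55 = 95; Q' = -701 + 7·150 = 349.
ΔCS = ½(209 + 349)(130 − 95) = 9765; ΔPS = ½(209 + 349)(150 − 130) = 5580.
Government spending = 55 × 349 = 19195.
DWL = ½ × 55 × (349 − 209) = 3850; fraction = 3850 / 19195 = 70/349.

DWL / government spending = 70/349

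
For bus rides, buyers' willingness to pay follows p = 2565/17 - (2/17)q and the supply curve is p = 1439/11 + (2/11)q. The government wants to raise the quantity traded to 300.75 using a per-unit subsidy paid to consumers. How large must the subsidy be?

Required subsidy s = 70 per unit

At q = 300.75, from the demand curve buyers pay pb = 2565/17 − (2/17)·300.75 = 115.5; from the supply curve sellers need ps = 1439/11 + (2/11)·300.75 = 185.5.
The subsidy must fill the gap: s = ps − pb = 185.5 − 115.5 = 70.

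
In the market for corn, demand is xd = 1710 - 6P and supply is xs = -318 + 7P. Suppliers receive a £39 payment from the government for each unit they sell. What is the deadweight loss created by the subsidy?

Deadweight loss = £2457

Pre-subsidy: 1710 - 6P = -318 + 7P gives P* = 156, x* = 774.
With the subsidy, sellers receive Ps = Pb + 39 for each unit, where Pb is the price buyers pay.
Supply in terms of Pb becomes xs = -318 + 7(Pb + 39) = -45 + 7Pb. Setting this equal to demand: 1710 - 6Pb = -45 + 7Pb, so Pb = 135.
Sellers receive Ps = 135 + 39 = 174; x' = 1710 − 6·135 = 900.
The subsidy expands output by 900 − 774 = 126 past the efficient level; on those units the gap between marginal cost and willingness to pay runs from 0 up to 39.
DWL = ½ × 39 × 126 = 2457.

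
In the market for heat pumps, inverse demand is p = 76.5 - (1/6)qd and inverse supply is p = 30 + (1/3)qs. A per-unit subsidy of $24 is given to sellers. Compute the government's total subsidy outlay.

Government cost = $3384

Pre-subsidy: 76.5 - (1/6)q = 30 + (1/3)q gives q* = 93 and p* = 61.
With the subsidy, sellers receive ps = pb + 24 for each unit, where pb is the price buyers pay.
On the curves, pb = 76.5 - (1/6)q and ps = 30 + (1/3)q; the wedge ps − pb = 24 gives 30 + (1/3)q − (76.5 - (1/6)q) = 24, so q' = 141.
Then pb = 76.5 − (1/6)·141 = 53 and ps = 30 + (1/3)·141 = 77.
Government outlay = subsidy × quantity = 24 × 141 = 3384.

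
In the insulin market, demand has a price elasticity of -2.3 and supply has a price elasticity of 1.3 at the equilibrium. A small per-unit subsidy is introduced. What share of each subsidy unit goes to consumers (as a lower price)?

Consumer share = 13/36

For a small subsidy around the equilibrium, the benefit split depends on the relative slopes, which at a point are proportional to the elasticities.
Buyer share = εs/(εs + |εd|) = 1.3/(1.3 + 2.3) = 13/36; seller share = |εd|/(εs + |εd|) = 23/36.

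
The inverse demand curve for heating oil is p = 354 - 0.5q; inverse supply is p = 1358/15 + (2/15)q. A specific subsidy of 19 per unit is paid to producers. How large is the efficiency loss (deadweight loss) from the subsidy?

Pre-subsidy: 354 - 0.5q = 1358/15 + (2/15)q gives q* = 416 and p* = 146.
With the subsidy, sellers receive ps = pb + 19 for each unit, where pb is the price buyers pay.
On the curves, pb = 354 - 0.5q and ps = 1358/15 + (2/15)q; the wedge ps − pb = 19 gives 1358/15 + (2/15)q − (354 - 0.5q) = 19, so q' = 446.
Then pb = 354 − 0.5·446 = 131 and ps = 1358/15 + (2/15)·446 = 150.
The subsidy expands output by 446 − 416 = 30 past the efficient level; on those units the gap between marginal cost and willingness to pay runs from 0 up to 19.
DWL = ½ × 19 × 30 = 285.

Deadweight loss = 285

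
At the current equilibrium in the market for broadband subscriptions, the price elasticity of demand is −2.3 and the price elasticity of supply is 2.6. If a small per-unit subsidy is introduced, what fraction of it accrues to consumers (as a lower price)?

Consumer share = 26/49

For a small subsidy around the equilibrium, the benefit split depends on the relative slopes, which at a point are proportional to the elasticities.
Buyer share = εs/(εs + |εd|) = 2.6/(2.6 + 2.3) = 26/49; seller share = |εd|/(εs + |εd|) = 23/49.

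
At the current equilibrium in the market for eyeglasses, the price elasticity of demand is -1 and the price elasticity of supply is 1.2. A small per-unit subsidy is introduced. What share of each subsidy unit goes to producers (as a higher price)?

For a small subsidy around the equilibrium, the benefit split depends on the relative slopes, which at a point are proportional to the elasticities.
Buyer share = εs/(εs + |εd|) = 1.2/(1.2 + 1) = 6/11; seller share = |εd|/(εs + |εd|) = 5/11.
So producers capture 5/11 of the subsidy.

Producer share = 5/11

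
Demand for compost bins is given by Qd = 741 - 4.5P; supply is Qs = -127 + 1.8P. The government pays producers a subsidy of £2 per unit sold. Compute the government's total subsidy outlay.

Pre-subsidy: 741 - 4.5P = -127 + 1.8P gives P* = 1240/9, Q* = 121.
With the subsidy, sellers receive Ps = Pb + 2 for each unit, where Pb is the price buyers pay.
Supply in terms of Pb becomes Qs = -127 + 1.8(Pb + 2) = -123.4 + 1.8Pb. Setting this equal to demand: 741 - 4.5Pb = -123.4 + 1.8Pb, so Pb = 8644/63.
Sellers receive Ps = 8644/63 + 2 = 8770/63; Q' = 741 − 4.5·(8644/63) = 865/7.
Government outlay = subsidy × quantity = 2 × 865/7 = 1730/7.

Government cost = 1730/7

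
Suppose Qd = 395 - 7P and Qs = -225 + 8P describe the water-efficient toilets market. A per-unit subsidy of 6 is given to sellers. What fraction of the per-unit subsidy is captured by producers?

Pre-subsidy: 395 - 7P = -225 + 8P gives P* = 124/3, Q* = 317/3.
With the subsidy, sellers receive Ps = Pb + 6 for each unit, where Pb is the price buyers pay.
Supply in terms of Pb becomes Qs = -225 + 8(Pb + 6) = -177 + 8Pb. Setting this equal to demand: 395 - 7Pb = -177 + 8Pb, so Pb = 572/15.
Sellers receive Ps = 572/15 + 6 = 662/15; Q' = 395 − 7·(572/15) = 1921/15.
Buyers' price falls by P* − Pb = 124/3 − 572/15 = 3.2; sellers' price rises by Ps − P* = 662/15 − 124/3 = 2.8.
So producers capture 2.8/6 = 7/15 of each unit of subsidy.

Producer share = 7/15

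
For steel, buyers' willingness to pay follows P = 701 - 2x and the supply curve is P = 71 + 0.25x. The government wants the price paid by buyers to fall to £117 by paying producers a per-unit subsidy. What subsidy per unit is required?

Required subsidy s = £27 per unit

At a buyer price of 117, quantity demanded is 350.5 − 0.5·117 = 292.
Sellers supply 292 only when they receive Ps = 71 + 0.25·292 = 144.
s = Ps − Pb = 144 − 117 = 27.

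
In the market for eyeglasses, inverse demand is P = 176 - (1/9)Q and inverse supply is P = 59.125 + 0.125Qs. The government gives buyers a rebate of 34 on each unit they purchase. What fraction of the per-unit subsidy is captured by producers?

Pre-subsidy: 176 - (1/9)Q = 59.125 + 0.125Q gives Q* = 495 and P* = 121.
With the rebate, buyers effectively pay Pb = Ps − 34, where Ps is the price sellers receive.
On the curves, Pb = 176 - (1/9)Q and Ps = 59.125 + 0.125Q; the wedge Ps − Pb = 34 gives 59.125 + 0.125Q − (176 - (1/9)Q) = 34, so Q' = 639.
Then Pb = 176 − (1/9)·639 = 105 and Ps = 59.125 + 0.125·639 = 139.
Buyers' price falls by P* − Pb = 121 − 105 = 16; sellers' price rises by Ps − P* = 139 − 121 = 18.
So producers capture 18/34 = 9/17 of each unit of subsidy.

Producer share = 9/17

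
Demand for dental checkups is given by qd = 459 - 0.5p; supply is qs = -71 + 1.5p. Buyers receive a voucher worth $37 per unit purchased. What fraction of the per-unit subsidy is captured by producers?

Pre-subsidy: 459 - 0.5p = -71 + 1.5p gives p* = 265, q* = 326.5.
With the rebate, buyers effectively pay pb = ps − 37, where ps is the price sellers receive.
Demand in terms of ps becomes qd = 459 − 0.5(ps − 37) = 477.5 - 0.5ps. Setting this equal to supply: 477.5 - 0.5ps = -71 + 1.5ps, so ps = 274.25.
Buyers pay pb = 274.25 − 37 = 237.25; q' = -71 + 1.5·274.25 = 340.375.
Buyers' price falls by p* − pb = 265 − 237.25 = 27.75; sellers' price rises by ps − p* = 274.25 − 265 = 9.25.
So producers capture 9.25/37 = 0.25 of each unit of subsidy.

Producer share = 0.25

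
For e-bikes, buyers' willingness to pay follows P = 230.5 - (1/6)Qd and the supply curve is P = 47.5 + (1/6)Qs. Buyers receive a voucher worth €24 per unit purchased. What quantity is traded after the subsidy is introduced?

Q' = 621

Pre-subsidy: 230.5 - (1/6)Q = 47.5 + (1/6)Q gives Q* = 549 and P* = 139.
With the rebate, buyers effectively pay Pb = Ps − 24, where Ps is the price sellers receive.
On the curves, Pb = 230.5 - (1/6)Q and Ps = 47.5 + (1/6)Q; the wedge Ps − Pb = 24 gives 47.5 + (1/6)Q − (230.5 - (1/6)Q) = 24, so Q' = 621.
Then Pb = 230.5 − (1/6)·621 = 127 and Ps = 47.5 + (1/6)·621 = 151.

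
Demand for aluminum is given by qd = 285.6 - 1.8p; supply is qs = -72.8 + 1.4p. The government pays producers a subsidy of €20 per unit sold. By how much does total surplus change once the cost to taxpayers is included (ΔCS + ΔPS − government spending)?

Net change in total surplus = -€157.5

Pre-subsidy: 285.6 - 1.8p = -72.8 + 1.4p gives p* = 112, q* = 84.
With the subsidy, sellers receive ps = pb + 20 for each unit, where pb is the price buyers pay.
Supply in terms of pb becomes qs = -72.8 + 1.4(pb + 20) = -44.8 + 1.4pb. Setting this equal to demand: 285.6 - 1.8pb = -44.8 + 1.4pb, so pb = 103.25.
Sellers receive ps = 103.25 + 20 = 123.25; q' = 285.6 − 1.8·103.25 = 99.75.
ΔCS = ½(84 + 99.75)(112 − 103.25) = 803.90625; ΔPS = ½(84 + 99.75)(123.25 − 112) = 1033.59375.
Government spending = 20 × 99.75 = 1995.
Net change = 803.90625 + 1033.59375 − 1995 = -157.5. The loss equals the DWL triangle ½·20·15.75.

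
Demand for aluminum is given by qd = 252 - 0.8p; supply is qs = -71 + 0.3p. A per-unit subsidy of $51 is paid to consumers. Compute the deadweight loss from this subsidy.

Deadweight loss = 15606/55

Pre-subsidy: 252 - 0.8p = -71 + 0.3p gives p* = 3230/11, q* = 188/11.
With the rebate, buyers effectively pay pb = ps − 51, where ps is the price sellers receive.
Demand in terms of ps becomes qd = 252 − 0.8(ps − 51) = 292.8 - 0.8ps. Setting this equal to supply: 292.8 - 0.8ps = -71 + 0.3ps, so ps = 3638/11.
Buyers pay pb = 3638/11 − 51 = 3077/11; q' = -71 + 0.3·(3638/11) = 1552/55.
The subsidy expands output by 1552/55 − 188/11 = 612/55 past the efficient level; on those units the gap between marginal cost and willingness to pay runs from 0 up to 51.
DWL = ½ × 51 × 612/55 = 15606/55.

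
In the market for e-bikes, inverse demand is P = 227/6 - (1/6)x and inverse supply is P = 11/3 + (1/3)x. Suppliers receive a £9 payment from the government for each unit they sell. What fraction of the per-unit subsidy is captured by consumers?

Pre-subsidy: 227/6 - (1/6)x = 11/3 + (1/3)x gives x* = 205/3 and P* = 238/9.
With the subsidy, sellers receive Ps = Pb + 9 for each unit, where Pb is the price buyers pay.
On the curves, Pb = 227/6 - (1/6)x and Ps = 11/3 + (1/3)x; the wedge Ps − Pb = 9 gives 11/3 + (1/3)x − (227/6 - (1/6)x) = 9, so x' = 259/3.
Then Pb = 227/6 − (1/6)·(259/3) = 211/9 and Ps = 11/3 + (1/3)·(259/3) = 292/9.
Buyers' price falls by P* − Pb = 238/9 − 211/9 = 3; sellers' price rises by Ps − P* = 292/9 − 238/9 = 6.
So consumers capture 3/9 = 1/3 of each unit of subsidy.

Consumer share = 1/3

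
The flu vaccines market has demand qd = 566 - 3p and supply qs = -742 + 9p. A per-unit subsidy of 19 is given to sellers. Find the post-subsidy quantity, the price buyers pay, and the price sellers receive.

Pre-subsidy: 566 - 3p = -742 + 9p gives p* = 109, q* = 239.
With the subsidy, sellers receive ps = pb + 19 for each unit, where pb is the price buyers pay.
Supply in terms of pb becomes qs = -742 + 9(pb + 19) = -571 + 9pb. Setting this equal to demand: 566 - 3pb = -571 + 9pb, so pb = 94.75.
Sellers receive ps = 94.75 + 19 = 113.75; q' = 566 − 3·94.75 = 281.75.

q' = 281.75; buyers pay 94.75; sellers receive 113.75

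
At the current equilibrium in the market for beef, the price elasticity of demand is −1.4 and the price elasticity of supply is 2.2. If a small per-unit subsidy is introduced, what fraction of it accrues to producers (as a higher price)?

For a small subsidy around the equilibrium, the benefit split depends on the relative slopes, which at a point are proportional to the elasticities.
Buyer share = εs/(εs + |εd|) = 2.2/(2.2 + 1.4) = 11/18; seller share = |εd|/(εs + |εd|) = 7/18.
So producers capture 7/18 of the subsidy.

Producer share = 7/18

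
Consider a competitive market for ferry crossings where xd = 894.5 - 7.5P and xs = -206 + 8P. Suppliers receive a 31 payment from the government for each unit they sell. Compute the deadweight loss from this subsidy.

Pre-subsidy: 894.5 - 7.5P = -206 + 8P gives P* = 71, x* = 362.
With the subsidy, sellers receive Ps = Pb + 31 for each unit, where Pb is the price buyers pay.
Supply in terms of Pb becomes xs = -206 + 8(Pb + 31) = 42 + 8Pb. Setting this equal to demand: 894.5 - 7.5Pb = 42 + 8Pb, so Pb = 55.
Sellers receive Ps = 55 + 31 = 86; x' = 894.5 − 7.5·55 = 482.
The subsidy expands output by 482 − 362 = 120 past the efficient level; on those units the gap between marginal cost and willingness to pay runs from 0 up to 31.
DWL = ½ × 31 × 120 = 1860.

Deadweight loss = 1860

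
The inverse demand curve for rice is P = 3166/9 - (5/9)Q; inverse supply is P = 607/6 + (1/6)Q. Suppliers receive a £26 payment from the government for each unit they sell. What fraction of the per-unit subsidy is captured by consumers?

Pre-subsidy: 3166/9 - (5/9)Q = 607/6 + (1/6)Q gives Q* = 347 and P* = 159.
With the subsidy, sellers receive Ps = Pb + 26 for each unit, where Pb is the price buyers pay.
On the curves, Pb = 3166/9 - (5/9)Q and Ps = 607/6 + (1/6)Q; the wedge Ps − Pb = 26 gives 607/6 + (1/6)Q − (3166/9 - (5/9)Q) = 26, so Q' = 383.
Then Pb = 3166/9 − (5/9)·383 = 139 and Ps = 607/6 + (1/6)·383 = 165.
Buyers' price falls by P* − Pb = 159 − 139 = 20; sellers' price rises by Ps − P* = 165 − 159 = 6.
So consumers capture 20/26 = 10/13 of each unit of subsidy.

Consumer share = 10/13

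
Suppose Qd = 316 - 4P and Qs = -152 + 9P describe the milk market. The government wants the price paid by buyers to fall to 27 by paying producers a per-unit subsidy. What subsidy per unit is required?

Required subsidy s = 13 per unit

At a buyer price of 27, quantity demanded is 316 − 4·27 = 208.
Sellers supply 208 only when they receive Ps with -152 + 9·Ps = 208, i.e. Ps = 40.
s = Ps − Pb = 40 − 27 = 13.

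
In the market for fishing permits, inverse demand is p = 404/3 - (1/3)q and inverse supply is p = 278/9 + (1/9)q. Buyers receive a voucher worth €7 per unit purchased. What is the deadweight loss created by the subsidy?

Deadweight loss = €55.125

Pre-subsidy: 404/3 - (1/3)q = 278/9 + (1/9)q gives q* = 233.5 and p* = 341/6.
With the rebate, buyers effectively pay pb = ps − 7, where ps is the price sellers receive.
On the curves, pb = 404/3 - (1/3)q and ps = 278/9 + (1/9)q; the wedge ps − pb = 7 gives 278/9 + (1/9)q − (404/3 - (1/3)q) = 7, so q' = 249.25.
Then pb = 404/3 − (1/3)·249.25 = 619/12 and ps = 278/9 + (1/9)·249.25 = 703/12.
The subsidy expands output by 249.25 − 233.5 = 15.75 past the efficient level; on those units the gap between marginal cost and willingness to pay runs from 0 up to 7.
DWL = ½ × 7 × 15.75 = 55.125.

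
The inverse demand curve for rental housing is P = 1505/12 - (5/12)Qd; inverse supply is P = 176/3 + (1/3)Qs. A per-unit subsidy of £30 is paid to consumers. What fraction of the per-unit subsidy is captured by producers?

Producer share = 4/9

Pre-subsidy: 1505/12 - (5/12)Q = 176/3 + (1/3)Q gives Q* = 89 and P* = 265/3.
With the rebate, buyers effectively pay Pb = Ps − 30, where Ps is the price sellers receive.
On the curves, Pb = 1505/12 - (5/12)Q and Ps = 176/3 + (1/3)Q; the wedge Ps − Pb = 30 gives 176/3 + (1/3)Q − (1505/12 - (5/12)Q) = 30, so Q' = 129.
Then Pb = 1505/12 − (5/12)·129 = 215/3 and Ps = 176/3 + (1/3)·129 = 305/3.
Buyers' price falls by P* − Pb = 265/3 − 215/3 = 50/3; sellers' price rises by Ps − P* = 305/3 − 265/3 = 40/3.
So producers capture (40/3)/30 = 4/9 of each unit of subsidy.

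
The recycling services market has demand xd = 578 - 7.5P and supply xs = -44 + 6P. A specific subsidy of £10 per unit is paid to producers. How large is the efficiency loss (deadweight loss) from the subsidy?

Deadweight loss = 500/3

Pre-subsidy: 578 - 7.5P = -44 + 6P gives P* = 1244/27, x* = 2092/9.
With the subsidy, sellers receive Ps = Pb + 10 for each unit, where Pb is the price buyers pay.
Supply in terms of Pb becomes xs = -44 + 6(Pb + 10) = 16 + 6Pb. Setting this equal to demand: 578 - 7.5Pb = 16 + 6Pb, so Pb = 1124/27.
Sellers receive Ps = 1124/27 + 10 = 1394/27; x' = 578 − 7.5·(1124/27) = 2392/9.
The subsidy expands output by 2392/9 − 2092/9 = 100/3 past the efficient level; on those units the gap between marginal cost and willingness to pay runs from 0 up to 10.
DWL = ½ × 10 × 100/3 = 500/3.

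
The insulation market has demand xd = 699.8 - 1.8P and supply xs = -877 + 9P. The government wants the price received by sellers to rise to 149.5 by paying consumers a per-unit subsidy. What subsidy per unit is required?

Required subsidy s = 21 per unit

At a seller price of 149.5, quantity supplied is -877 + 9·149.5 = 468.5.
Buyers absorb 468.5 only when they pay Pb with 699.8 − 1.8·Pb = 468.5, i.e. Pb = 128.5.
s = Ps − Pb = 149.5 − 128.5 = 21.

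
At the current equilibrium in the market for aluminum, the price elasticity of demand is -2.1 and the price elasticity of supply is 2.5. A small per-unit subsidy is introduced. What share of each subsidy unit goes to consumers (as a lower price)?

Consumer share = 25/46

For a small subsidy around the equilibrium, the benefit split depends on the relative slopes, which at a point are proportional to the elasticities.
Buyer share = εs/(εs + |εd|) = 2.5/(2.5 + 2.1) = 25/46; seller share = |εd|/(εs + |εd|) = 21/46.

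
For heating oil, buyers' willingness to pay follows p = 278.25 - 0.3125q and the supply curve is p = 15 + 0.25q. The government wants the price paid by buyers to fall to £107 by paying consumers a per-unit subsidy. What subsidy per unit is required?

At a buyer price of 107, quantity demanded is 890.4 − 3.2·107 = 548.
Sellers supply 548 only when they receive ps = 15 + 0.25·548 = 152.
s = ps − pb = 152 − 107 = 45.

Required subsidy s = £45 per unit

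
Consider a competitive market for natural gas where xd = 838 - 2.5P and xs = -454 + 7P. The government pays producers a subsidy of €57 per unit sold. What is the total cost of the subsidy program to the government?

Pre-subsidy: 838 - 2.5P = -454 + 7P gives P* = 136, x* = 498.
With the subsidy, sellers receive Ps = Pb + 57 for each unit, where Pb is the price buyers pay.
Supply in terms of Pb becomes xs = -454 + 7(Pb + 57) = -55 + 7Pb. Setting this equal to demand: 838 - 2.5Pb = -55 + 7Pb, so Pb = 94.
Sellers receive Ps = 94 + 57 = 151; x' = 838 − 2.5·94 = 603.
Government outlay = subsidy × quantity = 57 × 603 = 34371.

Government cost = €34371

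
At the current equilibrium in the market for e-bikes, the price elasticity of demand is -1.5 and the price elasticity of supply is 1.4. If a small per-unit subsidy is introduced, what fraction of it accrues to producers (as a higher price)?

Producer share = 15/29

For a small subsidy around the equilibrium, the benefit split depends on the relative slopes, which at a point are proportional to the elasticities.
Buyer share = εs/(εs + |εd|) = 1.4/(1.4 + 1.5) = 14/29; seller share = |εd|/(εs + |εd|) = 15/29.
So producers capture 15/29 of the subsidy.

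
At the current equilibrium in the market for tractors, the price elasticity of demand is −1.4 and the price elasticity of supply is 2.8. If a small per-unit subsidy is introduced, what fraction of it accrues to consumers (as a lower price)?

For a small subsidy around the equilibrium, the benefit split depends on the relative slopes, which at a point are proportional to the elasticities.
Buyer share = εs/(εs + |εd|) = 2.8/(2.8 + 1.4) = 2/3; seller share = |εd|/(εs + |εd|) = 1/3.

Consumer share = 2/3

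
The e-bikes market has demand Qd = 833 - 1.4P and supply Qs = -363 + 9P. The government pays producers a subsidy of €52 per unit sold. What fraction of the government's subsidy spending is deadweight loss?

DWL / government spending = 3/70

Pre-subsidy: 833 - 1.4P = -363 + 9P gives P* = 115, Q* = 672.
With the subsidy, sellers receive Ps = Pb + 52 for each unit, where Pb is the price buyers pay.
Supply in terms of Pb becomes Qs = -363 + 9(Pb + 52) = 105 + 9Pb. Setting this equal to demand: 833 - 1.4Pb = 105 + 9Pb, so Pb = 70.
Sellers receive Ps = 70 + 52 = 122; Q' = 833 − 1.4·70 = 735.
ΔCS = ½(672 + 735)(115 − 70) = 31657.5; ΔPS = ½(672 + 735)(122 − 115) = 4924.5.
Government spending = 52 × 735 = 38220.
DWL = ½ × 52 × (735 − 672) = 1638; fraction = 1638 / 38220 = 3/70.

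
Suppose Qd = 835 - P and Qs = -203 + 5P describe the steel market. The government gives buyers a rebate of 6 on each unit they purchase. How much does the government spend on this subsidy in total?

Pre-subsidy: 835 - P = -203 + 5P gives P* = 173, Q* = 662.
With the rebate, buyers effectively pay Pb = Ps − 6, where Ps is the price sellers receive.
Demand in terms of Ps becomes Qd = 835 − 1(Ps − 6) = 841 - Ps. Setting this equal to supply: 841 - Ps = -203 + 5Ps, so Ps = 174.
Buyers pay Pb = 174 − 6 = 168; Q' = -203 + 5·174 = 667.
Government outlay = subsidy × quantity = 6 × 667 = 4002.

Government cost = 4002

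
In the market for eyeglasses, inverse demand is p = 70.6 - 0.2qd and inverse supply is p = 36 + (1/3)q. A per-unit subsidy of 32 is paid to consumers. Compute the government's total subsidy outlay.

Government cost = 3996

Pre-subsidy: 70.6 - 0.2q = 36 + (1/3)q gives q* = 64.875 and p* = 57.625.
With the rebate, buyers effectively pay pb = ps − 32, where ps is the price sellers receive.
On the curves, pb = 70.6 - 0.2q and ps = 36 + (1/3)q; the wedge ps − pb = 32 gives 36 + (1/3)q − (70.6 - 0.2q) = 32, so q' = 124.875.
Then pb = 70.6 − 0.2·124.875 = 45.625 and ps = 36 + (1/3)·124.875 = 77.625.
Government outlay = subsidy × quantity = 32 × 124.875 = 3996.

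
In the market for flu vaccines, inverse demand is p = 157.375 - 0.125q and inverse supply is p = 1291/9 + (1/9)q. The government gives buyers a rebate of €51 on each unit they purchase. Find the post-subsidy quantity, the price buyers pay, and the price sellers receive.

q' = 275; buyers pay €123; sellers receive €174

Pre-subsidy: 157.375 - 0.125q = 1291/9 + (1/9)q gives q* = 59 and p* = 150.
With the rebate, buyers effectively pay pb = ps − 51, where ps is the price sellers receive.
On the curves, pb = 157.375 - 0.125q and ps = 1291/9 + (1/9)q; the wedge ps − pb = 51 gives 1291/9 + (1/9)q − (157.375 - 0.125q) = 51, so q' = 275.
Then pb = 157.375 − 0.125·275 = 123 and ps = 1291/9 + (1/9)·275 = 174.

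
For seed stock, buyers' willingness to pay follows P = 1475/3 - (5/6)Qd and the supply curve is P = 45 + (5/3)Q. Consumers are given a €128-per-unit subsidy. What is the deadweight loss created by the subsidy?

Pre-subsidy: 1475/3 - (5/6)Q = 45 + (5/3)Q gives Q* = 536/3 and P* = 3085/9.
With the rebate, buyers effectively pay Pb = Ps − 128, where Ps is the price sellers receive.
On the curves, Pb = 1475/3 - (5/6)Q and Ps = 45 + (5/3)Q; the wedge Ps − Pb = 128 gives 45 + (5/3)Q − (1475/3 - (5/6)Q) = 128, so Q' = 3448/15.
Then Pb = 1475/3 − (5/6)·(3448/15) = 2701/9 and Ps = 45 + (5/3)·(3448/15) = 3853/9.
The subsidy expands output by 3448/15 − 536/3 = 51.2 past the efficient level; on those units the gap between marginal cost and willingness to pay runs from 0 up to 128.
DWL = ½ × 128 × 51.2 = 3276.8.

Deadweight loss = €3276.8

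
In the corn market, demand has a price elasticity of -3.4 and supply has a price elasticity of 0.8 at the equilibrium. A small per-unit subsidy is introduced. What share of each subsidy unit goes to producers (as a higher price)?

For a small subsidy around the equilibrium, the benefit split depends on the relative slopes, which at a point are proportional to the elasticities.
Buyer share = εs/(εs + |εd|) = 0.8/(0.8 + 3.4) = 4/21; seller share = |εd|/(εs + |εd|) = 17/21.
So producers capture 17/21 of the subsidy.

Producer share = 17/21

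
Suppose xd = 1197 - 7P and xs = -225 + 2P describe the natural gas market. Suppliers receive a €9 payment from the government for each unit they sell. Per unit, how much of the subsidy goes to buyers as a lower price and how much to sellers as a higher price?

Buyers gain €2 per unit; sellers gain €7 per unit

Pre-subsidy: 1197 - 7P = -225 + 2P gives P* = 158, x* = 91.
With the subsidy, sellers receive Ps = Pb + 9 for each unit, where Pb is the price buyers pay.
Supply in terms of Pb becomes xs = -225 + 2(Pb + 9) = -207 + 2Pb. Setting this equal to demand: 1197 - 7Pb = -207 + 2Pb, so Pb = 156.
Sellers receive Ps = 156 + 9 = 165; x' = 1197 − 7·156 = 105.
Buyers' price falls by P* − Pb = 158 − 156 = 2; sellers' price rises by Ps − P* = 165 − 158 = 7.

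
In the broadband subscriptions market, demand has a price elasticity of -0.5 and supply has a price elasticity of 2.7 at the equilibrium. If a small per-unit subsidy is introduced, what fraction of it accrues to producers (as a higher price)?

For a small subsidy around the equilibrium, the benefit split depends on the relative slopes, which at a point are proportional to the elasticities.
Buyer share = εs/(εs + |εd|) = 2.7/(2.7 + 0.5) = 0.84375; seller share = |εd|/(εs + |εd|) = 0.15625.
So producers capture 0.15625 of the subsidy.

Producer share = 0.15625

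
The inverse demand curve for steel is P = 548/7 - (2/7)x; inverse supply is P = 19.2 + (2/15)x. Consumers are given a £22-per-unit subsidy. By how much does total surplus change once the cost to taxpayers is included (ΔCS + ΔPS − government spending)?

Net change in total surplus = -£577.5

Pre-subsidy: 548/7 - (2/7)x = 19.2 + (2/15)x gives x* = 141 and P* = 38.
With the rebate, buyers effectively pay Pb = Ps − 22, where Ps is the price sellers receive.
On the curves, Pb = 548/7 - (2/7)x and Ps = 19.2 + (2/15)x; the wedge Ps − Pb = 22 gives 19.2 + (2/15)x − (548/7 - (2/7)x) = 22, so x' = 193.5.
Then Pb = 548/7 − (2/7)·193.5 = 23 and Ps = 19.2 + (2/15)·193.5 = 45.
ΔCS = ½(141 + 193.5)(38 − 23) = 2508.75; ΔPS = ½(141 + 193.5)(45 − 38) = 1170.75.
Government spending = 22 × 193.5 = 4257.
Net change = 2508.75 + 1170.75 − 4257 = -577.5. The loss equals the DWL triangle ½·22·52.5.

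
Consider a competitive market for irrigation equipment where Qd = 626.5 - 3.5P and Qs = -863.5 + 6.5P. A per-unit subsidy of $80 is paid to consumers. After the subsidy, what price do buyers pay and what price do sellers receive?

Pre-subsidy: 626.5 - 3.5P = -863.5 + 6.5P gives P* = 149, Q* = 105.
With the rebate, buyers effectively pay Pb = Ps − 80, where Ps is the price sellers receive.
Demand in terms of Ps becomes Qd = 626.5 − 3.5(Ps − 80) = 906.5 - 3.5Ps. Setting this equal to supply: 906.5 - 3.5Ps = -863.5 + 6.5Ps, so Ps = 177.
Buyers pay Pb = 177 − 80 = 97; Q' = -863.5 + 6.5·177 = 287.

Buyers pay $97; sellers receive $177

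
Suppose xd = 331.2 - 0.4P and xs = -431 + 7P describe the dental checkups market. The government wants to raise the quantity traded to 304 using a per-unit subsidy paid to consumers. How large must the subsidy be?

At x = 304, invert demand for the buyer price: Pb = (331.2 − 304)/0.4 = 68; invert supply for the seller price: Ps = (304 − (-431))/7 = 105.
The subsidy must fill the gap: s = Ps − Pb = 105 − 68 = 37.

Required subsidy s = 37 per unit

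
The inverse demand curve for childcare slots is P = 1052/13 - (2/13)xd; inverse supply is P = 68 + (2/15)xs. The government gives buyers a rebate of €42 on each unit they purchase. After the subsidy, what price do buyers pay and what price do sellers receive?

Pre-subsidy: 1052/13 - (2/13)x = 68 + (2/15)x gives x* = 45 and P* = 74.
With the rebate, buyers effectively pay Pb = Ps − 42, where Ps is the price sellers receive.
On the curves, Pb = 1052/13 - (2/13)x and Ps = 68 + (2/15)x; the wedge Ps − Pb = 42 gives 68 + (2/15)x − (1052/13 - (2/13)x) = 42, so x' = 191.25.
Then Pb = 1052/13 − (2/13)·191.25 = 51.5 and Ps = 68 + (2/15)·191.25 = 93.5.

Buyers pay €51.5; sellers receive €93.5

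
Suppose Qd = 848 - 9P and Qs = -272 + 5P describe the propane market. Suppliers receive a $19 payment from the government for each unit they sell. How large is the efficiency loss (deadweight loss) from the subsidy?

Deadweight loss = 16245/28

Pre-subsidy: 848 - 9P = -272 + 5P gives P* = 80, Q* = 128.
With the subsidy, sellers receive Ps = Pb + 19 for each unit, where Pb is the price buyers pay.
Supply in terms of Pb becomes Qs = -272 + 5(Pb + 19) = -177 + 5Pb. Setting this equal to demand: 848 - 9Pb = -177 + 5Pb, so Pb = 1025/14.
Sellers receive Ps = 1025/14 + 19 = 1291/14; Q' = 848 − 9·(1025/14) = 2647/14.
The subsidy expands output by 2647/14 − 128 = 855/14 past the efficient level; on those units the gap between marginal cost and willingness to pay runs from 0 up to 19.
DWL = ½ × 19 × 855/14 = 16245/28.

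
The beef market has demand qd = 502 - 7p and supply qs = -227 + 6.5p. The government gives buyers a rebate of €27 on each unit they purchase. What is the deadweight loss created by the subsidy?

Pre-subsidy: 502 - 7p = -227 + 6.5p gives p* = 54, q* = 124.
With the rebate, buyers effectively pay pb = ps − 27, where ps is the price sellers receive.
Demand in terms of ps becomes qd = 502 − 7(ps − 27) = 691 - 7ps. Setting this equal to supply: 691 - 7ps = -227 + 6.5ps, so ps = 68.
Buyers pay pb = 68 − 27 = 41; q' = -227 + 6.5·68 = 215.
The subsidy expands output by 215 − 124 = 91 past the efficient level; on those units the gap between marginal cost and willingness to pay runs from 0 up to 27.
DWL = ½ × 27 × 91 = 1228.5.

Deadweight loss = €1228.5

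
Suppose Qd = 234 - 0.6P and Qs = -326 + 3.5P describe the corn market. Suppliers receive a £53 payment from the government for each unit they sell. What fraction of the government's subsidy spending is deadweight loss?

Pre-subsidy: 234 - 0.6P = -326 + 3.5P gives P* = 5600/41, Q* = 6234/41.
With the subsidy, sellers receive Ps = Pb + 53 for each unit, where Pb is the price buyers pay.
Supply in terms of Pb becomes Qs = -326 + 3.5(Pb + 53) = -140.5 + 3.5Pb. Setting this equal to demand: 234 - 0.6Pb = -140.5 + 3.5Pb, so Pb = 3745/41.
Sellers receive Ps = 3745/41 + 53 = 5918/41; Q' = 234 − 0.6·(3745/41) = 7347/41.
ΔCS = ½(6234/41 + 7347/41)(5600/41 − 3745/41) = 25192755/3362; ΔPS = ½(6234/41 + 7347/41)(5918/41 − 5600/41) = 2159379/1681.
Government spending = 53 × 7347/41 = 389391/41.
DWL = ½ × 53 × (7347/41 − 6234/41) = 58989/82; fraction = (58989/82) / (389391/41) = 371/4898.

DWL / government spending = 371/4898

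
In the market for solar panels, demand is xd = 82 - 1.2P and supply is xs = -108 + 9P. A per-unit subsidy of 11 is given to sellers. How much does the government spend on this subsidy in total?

Pre-subsidy: 82 - 1.2P = -108 + 9P gives P* = 950/51, x* = 1014/17.
With the subsidy, sellers receive Ps = Pb + 11 for each unit, where Pb is the price buyers pay.
Supply in terms of Pb becomes xs = -108 + 9(Pb + 11) = -9 + 9Pb. Setting this equal to demand: 82 - 1.2Pb = -9 + 9Pb, so Pb = 455/51.
Sellers receive Ps = 455/51 + 11 = 1016/51; x' = 82 − 1.2·(455/51) = 1212/17.
Government outlay = subsidy × quantity = 11 × 1212/17 = 13332/17.

Government cost = 13332/17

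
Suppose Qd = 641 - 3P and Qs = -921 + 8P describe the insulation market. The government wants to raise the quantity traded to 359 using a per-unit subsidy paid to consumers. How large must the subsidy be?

Required subsidy s = 66 per unit

At Q = 359, invert demand for the buyer price: Pb = (641 − 359)/3 = 94; invert supply for the seller price: Ps = (359 − (-921))/8 = 160.
The subsidy must fill the gap: s = Ps − Pb = 160 − 94 = 66.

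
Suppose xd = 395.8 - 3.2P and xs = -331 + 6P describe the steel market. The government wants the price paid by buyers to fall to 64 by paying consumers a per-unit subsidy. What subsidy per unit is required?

Required subsidy s = 23 per unit

At a buyer price of 64, quantity demanded is 395.8 − 3.2·64 = 191.
Sellers supply 191 only when they receive Ps with -331 + 6·Ps = 191, i.e. Ps = 87.
s = Ps − Pb = 87 − 64 = 23.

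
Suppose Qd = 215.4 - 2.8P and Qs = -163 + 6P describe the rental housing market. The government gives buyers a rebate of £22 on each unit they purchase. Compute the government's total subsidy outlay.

Government cost = £3014

Pre-subsidy: 215.4 - 2.8P = -163 + 6P gives P* = 43, Q* = 95.
With the rebate, buyers effectively pay Pb = Ps − 22, where Ps is the price sellers receive.
Demand in terms of Ps becomes Qd = 215.4 − 2.8(Ps − 22) = 277 - 2.8Ps. Setting this equal to supply: 277 - 2.8Ps = -163 + 6Ps, so Ps = 50.
Buyers pay Pb = 50 − 22 = 28; Q' = -163 + 6·50 = 137.
Government outlay = subsidy × quantity = 22 × 137 = 3014.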